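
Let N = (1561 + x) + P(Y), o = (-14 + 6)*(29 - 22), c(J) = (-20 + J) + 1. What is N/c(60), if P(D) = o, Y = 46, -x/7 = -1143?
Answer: 9506/41 ≈ 231.85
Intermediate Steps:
x = 8001 (x = -7*(-1143) = 8001)
c(J) = -19 + J
o = -56 (o = -8*7 = -56)
P(D) = -56
N = 9506 (N = (1561 + 8001) - 56 = 9562 - 56 = 9506)
N/c(60) = 9506/(-19 + 60) = 9506/41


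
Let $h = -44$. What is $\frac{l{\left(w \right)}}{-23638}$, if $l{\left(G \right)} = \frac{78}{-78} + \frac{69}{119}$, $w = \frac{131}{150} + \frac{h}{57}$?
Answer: $\frac{25}{1406461} \approx 1.7775 \cdot 10^{-5}$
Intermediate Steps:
$w = \frac{289}{2850}$ ($w = \frac{131}{150} - \frac{44}{57} = \frac{289}{2850} \approx 0.1014$)
$l{\left(G \right)} = - \frac{50}{119}$ ($l{\left(G \right)} = 78 \left(- \frac{1}{78}\right) + 69 \cdot \frac{1}{119} = -1 + \frac{69}{119} = - \frac{50}{119}$)
$\frac{l{\left(w \right)}}{-23638} = - \frac{50}{119 \left(-23638\right)} = \left(- \frac{50}{119}\right) \left(- \frac{1}{23638}\right) = \frac{25}{1406461}$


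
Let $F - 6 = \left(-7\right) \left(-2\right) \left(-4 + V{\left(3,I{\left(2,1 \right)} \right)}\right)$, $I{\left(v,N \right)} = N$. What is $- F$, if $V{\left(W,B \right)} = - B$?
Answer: $64$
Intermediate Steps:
$F = -64$ ($F = 6 + \left(-7\right) \left(-2\right) \left(-4 - 1\right) = 6 + 14 \left(-4 - 1\right) = 6 + 14 \left(-5\right) = 6 - 70 = -64$)
$- F = \left(-1\right) \left(-64\right) = 64$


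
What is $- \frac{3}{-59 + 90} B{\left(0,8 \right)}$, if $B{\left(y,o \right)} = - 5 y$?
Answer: $0$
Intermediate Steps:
$- \frac{3}{-59 + 90} B{\left(0,8 \right)} = - \frac{3}{-59 + 90} \left(\left(-5\right) 0\right) = - \frac{3}{31} \cdot 0 = \left(-3\right) \frac{1}{31} \cdot 0 = \left(- \frac{3}{31}\right) 0 = 0$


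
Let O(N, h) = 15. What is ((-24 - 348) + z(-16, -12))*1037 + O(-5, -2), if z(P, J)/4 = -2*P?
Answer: -253013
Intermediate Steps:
z(P, J) = -8*P (z(P, J) = 4*(-2*P) = -8*P)
((-24 - 348) + z(-16, -12))*1037 + O(-5, -2) = ((-24 - 348) - 8*(-16))*1037 + 15 = (-372 + 128)*1037 + 15 = -244*1037 + 15 = -253028 + 15 = -253013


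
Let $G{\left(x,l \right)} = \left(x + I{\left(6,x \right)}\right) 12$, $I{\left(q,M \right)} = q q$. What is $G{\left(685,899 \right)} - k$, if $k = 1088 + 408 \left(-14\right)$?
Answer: $13276$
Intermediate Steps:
$I{\left(q,M \right)} = q^{2}$
$G{\left(x,l \right)} = 432 + 12 x$ ($G{\left(x,l \right)} = \left(x + 6^{2}\right) 12 = \left(x + 36\right) 12 = \left(36 + x\right) 12 = 432 + 12 x$)
$k = -4624$ ($k = 1088 - 5712 = -4624$)
$G{\left(685,899 \right)} - k = \left(432 + 12 \cdot 685\right) - -4624 = \left(432 + 8220\right) + 4624 = 8652 + 4624 = 13276$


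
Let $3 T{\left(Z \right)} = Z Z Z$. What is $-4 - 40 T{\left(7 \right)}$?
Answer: $- \frac{13732}{3} \approx -4577.3$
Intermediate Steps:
$T{\left(Z \right)} = \frac{Z^{3}}{3}$ ($T{\left(Z \right)} = \frac{Z Z Z}{3} = \frac{Z^{2} Z}{3} = \frac{Z^{3}}{3}$)
$-4 - 40 T{\left(7 \right)} = -4 - 40 \frac{7^{3}}{3} = -4 - 40 \cdot \frac{1}{3} \cdot 343 = -4 - \frac{13720}{3} = - \frac{13732}{3}$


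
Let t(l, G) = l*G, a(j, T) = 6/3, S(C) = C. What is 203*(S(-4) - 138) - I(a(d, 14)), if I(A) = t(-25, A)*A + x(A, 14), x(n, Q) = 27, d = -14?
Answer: -28753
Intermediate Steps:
a(j, T) = 2 (a(j, T) = 6*(⅓) = 2)
t(l, G) = G*l
I(A) = 27 - 25*A² (I(A) = (A*(-25))*A + 27 = (-25*A)*A + 27 = -25*A² + 27 = 27 - 25*A²)
203*(S(-4) - 138) - I(a(d, 14)) = 203*(-4 - 138) - (27 - 25*2²) = 203*(-142) - (27 - 25*4) = -28826 - (27 - 100) = -28826 - 1*(-73) = -28826 + 73 = -28753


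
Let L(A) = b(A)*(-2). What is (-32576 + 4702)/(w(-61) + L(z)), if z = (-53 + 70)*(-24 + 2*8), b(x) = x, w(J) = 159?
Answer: -27874/431 ≈ -64.673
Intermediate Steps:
z = -136 (z = 17*(-24 + 16) = 17*(-8) = -136)
L(A) = -2*A (L(A) = A*(-2) = -2*A)
(-32576 + 4702)/(w(-61) + L(z)) = (-32576 + 4702)/(159 - 2*(-136)) = -27874/(159 + 272) = -27874/431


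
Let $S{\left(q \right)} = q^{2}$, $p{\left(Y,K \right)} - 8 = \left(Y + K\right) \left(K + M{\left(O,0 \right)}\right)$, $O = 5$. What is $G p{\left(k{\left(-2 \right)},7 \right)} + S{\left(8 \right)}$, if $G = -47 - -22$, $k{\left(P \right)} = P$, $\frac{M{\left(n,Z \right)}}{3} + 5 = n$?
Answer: $-1011$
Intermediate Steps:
$M{\left(n,Z \right)} = -15 + 3 n$
$p{\left(Y,K \right)} = 8 + K \left(K + Y\right)$ ($p{\left(Y,K \right)} = 8 + \left(Y + K\right) \left(K + \left(-15 + 3 \cdot 5\right)\right) = 8 + \left(K + Y\right) \left(K + \left(-15 + 15\right)\right) = 8 + \left(K + Y\right) \left(K + 0\right) = 8 + \left(K + Y\right) K = 8 + K \left(K + Y\right)$)
$G = -25$ ($G = -47 + 22 = -25$)
$G p{\left(k{\left(-2 \right)},7 \right)} + S{\left(8 \right)} = - 25 \left(8 + 7^{2} + 7 \left(-2\right)\right) + 8^{2} = - 25 \left(8 + 49 - 14\right) + 64 = \left(-25\right) 43 + 64 = -1075 + 64 = -1011$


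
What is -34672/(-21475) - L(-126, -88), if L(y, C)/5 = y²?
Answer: -1704650828/21475 ≈ -79378.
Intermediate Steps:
L(y, C) = 5*y²
-34672/(-21475) - L(-126, -88) = -34672/(-21475) - 5*(-126)² = -34672*(-1/21475) - 5*15876 = 34672/21475 - 1*79380 = 34672/21475 - 79380 = -1704650828/21475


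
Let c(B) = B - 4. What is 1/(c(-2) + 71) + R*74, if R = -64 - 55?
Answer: -572389/65 ≈ -8806.0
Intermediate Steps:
c(B) = -4 + B
R = -119
1/(c(-2) + 71) + R*74 = 1/((-4 - 2) + 71) - 119*74 = 1/(-6 + 71) - 8806 = 1/65 - 8806 = -572389/65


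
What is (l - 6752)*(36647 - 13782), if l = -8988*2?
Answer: -565405720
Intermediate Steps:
l = -17976
(l - 6752)*(36647 - 13782) = (-17976 - 6752)*(36647 - 13782) = -24728*22865 = -565405720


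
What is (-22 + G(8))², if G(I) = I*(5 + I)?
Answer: 6724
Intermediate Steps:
(-22 + G(8))² = (-22 + 8*(5 + 8))² = (-22 + 8*13)² = (-22 + 104)² = 82² = 6724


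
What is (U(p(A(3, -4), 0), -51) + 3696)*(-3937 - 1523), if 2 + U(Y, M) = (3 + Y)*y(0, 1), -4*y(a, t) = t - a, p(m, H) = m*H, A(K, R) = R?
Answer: -20165145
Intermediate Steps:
p(m, H) = H*m
y(a, t) = -t/4 + a/4 (y(a, t) = -(t - a)/4 = -t/4 + a/4)
U(Y, M) = -11/4 - Y/4 (U(Y, M) = -2 + (3 + Y)*(-¼*1 + (¼)*0) = -2 + (3 + Y)*(-¼ + 0) = -2 + (3 + Y)*(-¼) = -2 + (-¾ - Y/4) = -11/4 - Y/4)
(U(p(A(3, -4), 0), -51) + 3696)*(-3937 - 1523) = ((-11/4 - 0*(-4)) + 3696)*(-3937 - 1523) = ((-11/4 - ¼*0) + 3696)*(-5460) = ((-11/4 + 0) + 3696)*(-5460) = (-11/4 + 3696)*(-5460) = (14773/4)*(-5460) = -20165145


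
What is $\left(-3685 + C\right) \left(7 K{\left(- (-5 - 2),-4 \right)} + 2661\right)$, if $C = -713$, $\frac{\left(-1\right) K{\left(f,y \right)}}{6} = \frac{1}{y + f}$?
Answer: $-11641506$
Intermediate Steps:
$K{\left(f,y \right)} = - \frac{6}{f + y}$ ($K{\left(f,y \right)} = - \frac{6}{y + f} = - \frac{6}{f + y}$)
$\left(-3685 + C\right) \left(7 K{\left(- (-5 - 2),-4 \right)} + 2661\right) = \left(-3685 - 713\right) \left(7 \left(- \frac{6}{- (-5 - 2) - 4}\right) + 2661\right) = - 4398 \left(7 \left(- \frac{6}{\left(-1\right) \left(-7\right) - 4}\right) + 2661\right) = - 4398 \left(7 \left(- \frac{6}{7 - 4}\right) + 2661\right) = - 4398 \left(7 \left(- \frac{6}{3}\right) + 2661\right) = - 4398 \left(7 \left(\left(-6\right) \frac{1}{3}\right) + 2661\right) = - 4398 \left(7 \left(-2\right) + 2661\right) = - 4398 \left(-14 + 2661\right) = \left(-4398\right) 2647 = -11641506$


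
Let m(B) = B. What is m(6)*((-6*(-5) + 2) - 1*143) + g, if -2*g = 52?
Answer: -692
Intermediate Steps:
g = -26 (g = -½*52 = -26)
m(6)*((-6*(-5) + 2) - 1*143) + g = 6*((-6*(-5) + 2) - 1*143) - 26 = 6*((30 + 2) - 143) - 26 = 6*(32 - 143) - 26 = 6*(-111) - 26 = -666 - 26 = -692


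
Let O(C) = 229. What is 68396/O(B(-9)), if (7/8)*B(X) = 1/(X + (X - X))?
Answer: 68396/229 ≈ 298.67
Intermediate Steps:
B(X) = 8/(7*X) (B(X) = 8/(7*(X + (X - X))) = 8/(7*(X + 0)) = 8/(7*X))
68396/O(B(-9)) = 68396/229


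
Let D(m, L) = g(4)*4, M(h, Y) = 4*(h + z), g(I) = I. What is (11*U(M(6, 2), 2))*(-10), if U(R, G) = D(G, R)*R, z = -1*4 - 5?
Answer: 21120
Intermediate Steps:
z = -9 (z = -4 - 5 = -9)
M(h, Y) = -36 + 4*h (M(h, Y) = 4*(h - 9) = 4*(-9 + h) = -36 + 4*h)
D(m, L) = 16 (D(m, L) = 4*4 = 16)
U(R, G) = 16*R
(11*U(M(6, 2), 2))*(-10) = (11*(16*(-36 + 4*6)))*(-10) = (11*(16*(-36 + 24)))*(-10) = (11*(16*(-12)))*(-10) = (11*(-192))*(-10) = -2112*(-10) = 21120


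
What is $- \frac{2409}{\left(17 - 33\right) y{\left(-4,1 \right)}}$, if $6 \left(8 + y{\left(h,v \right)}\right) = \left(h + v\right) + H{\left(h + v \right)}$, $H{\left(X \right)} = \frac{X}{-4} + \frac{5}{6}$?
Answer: $- \frac{21681}{1186} \approx -18.281$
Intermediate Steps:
$H{\left(X \right)} = \frac{5}{6} - \frac{X}{4}$ ($H{\left(X \right)} = X \left(- \frac{1}{4}\right) + 5 \cdot \frac{1}{6} = - \frac{X}{4} + \frac{5}{6} = \frac{5}{6} - \frac{X}{4}$)
$y{\left(h,v \right)} = - \frac{283}{36} + \frac{h}{8} + \frac{v}{8}$ ($y{\left(h,v \right)} = -8 + \frac{\left(h + v\right) - \left(- \frac{5}{6} + \frac{h + v}{4}\right)}{6} = -8 + \frac{\left(h + v\right) - \left(- \frac{5}{6} + \frac{h}{4} + \frac{v}{4}\right)}{6} = -8 + \frac{\frac{5}{6} + \frac{3 h}{4} + \frac{3 v}{4}}{6} = -8 + \left(\frac{5}{36} + \frac{h}{8} + \frac{v}{8}\right) = - \frac{283}{36} + \frac{h}{8} + \frac{v}{8}$)
$- \frac{2409}{\left(17 - 33\right) y{\left(-4,1 \right)}} = - \frac{2409}{\left(17 - 33\right) \left(- \frac{283}{36} + \frac{1}{8} \left(-4\right) + \frac{1}{8} \cdot 1\right)} = - \frac{2409}{\left(-16\right) \left(- \frac{283}{36} - \frac{1}{2} + \frac{1}{8}\right)} = - \frac{2409}{\left(-16\right) \left(- \frac{593}{72}\right)} = - \frac{2409}{\frac{1186}{9}} = \left(-2409\right) \frac{9}{1186} = - \frac{21681}{1186}$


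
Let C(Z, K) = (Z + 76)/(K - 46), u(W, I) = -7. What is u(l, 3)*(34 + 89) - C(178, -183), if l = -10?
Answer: -196915/229 ≈ -859.89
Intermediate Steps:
C(Z, K) = (76 + Z)/(-46 + K)
u(l, 3)*(34 + 89) - C(178, -183) = -7*(34 + 89) - (76 + 178)/(-46 - 183) = -7*123 - 254/(-229) = -861 - (-1)*254/229 = -861 - 1*(-254/229) = -861 + 254/229 = -196915/229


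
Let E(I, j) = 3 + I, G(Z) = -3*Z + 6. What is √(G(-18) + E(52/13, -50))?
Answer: √67 ≈ 8.1853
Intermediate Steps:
G(Z) = 6 - 3*Z
√(G(-18) + E(52/13, -50)) = √((6 - 3*(-18)) + (3 + 52/13)) = √((6 + 54) + (3 + 52*(1/13))) = √(60 + (3 + 4)) = √(60 + 7) = √67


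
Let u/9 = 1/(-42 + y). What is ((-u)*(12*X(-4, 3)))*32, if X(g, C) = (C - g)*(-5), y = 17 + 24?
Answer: -120960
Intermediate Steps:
y = 41
X(g, C) = -5*C + 5*g
u = -9 (u = 9/(-42 + 41) = 9/(-1) = 9*(-1) = -9)
((-u)*(12*X(-4, 3)))*32 = ((-1*(-9))*(12*(-5*3 + 5*(-4))))*32 = (9*(12*(-15 - 20)))*32 = (9*(12*(-35)))*32 = (9*(-420))*32 = -3780*32 = -120960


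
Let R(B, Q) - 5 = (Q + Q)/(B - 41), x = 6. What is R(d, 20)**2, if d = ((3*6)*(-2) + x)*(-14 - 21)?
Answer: 25857225/1018081 ≈ 25.398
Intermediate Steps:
d = 1050 (d = ((3*6)*(-2) + 6)*(-14 - 21) = (18*(-2) + 6)*(-35) = (-36 + 6)*(-35) = -30*(-35) = 1050)
R(B, Q) = 5 + 2*Q/(-41 + B) (R(B, Q) = 5 + (Q + Q)/(B - 41) = 5 + (2*Q)/(-41 + B) = 5 + 2*Q/(-41 + B))
R(d, 20)**2 = ((-205 + 2*20 + 5*1050)/(-41 + 1050))**2 = ((-205 + 40 + 5250)/1009)**2 = ((1/1009)*5085)**2 = (5085/1009)**2 = 25857225/1018081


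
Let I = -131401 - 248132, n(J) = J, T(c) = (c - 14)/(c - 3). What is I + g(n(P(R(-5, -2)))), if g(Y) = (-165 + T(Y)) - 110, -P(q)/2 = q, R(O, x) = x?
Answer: -379818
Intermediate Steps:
P(q) = -2*q
T(c) = (-14 + c)/(-3 + c)
I = -379533
g(Y) = -275 + (-14 + Y)/(-3 + Y) (g(Y) = (-165 + (-14 + Y)/(-3 + Y)) - 110 = -275 + (-14 + Y)/(-3 + Y))
I + g(n(P(R(-5, -2)))) = -379533 + (811 - (-548)*(-2))/(-3 - 2*(-2)) = -379533 + (811 - 274*4)/(-3 + 4) = -379533 + (811 - 1096)/1 = -379533 + 1*(-285) = -379533 - 285 = -379818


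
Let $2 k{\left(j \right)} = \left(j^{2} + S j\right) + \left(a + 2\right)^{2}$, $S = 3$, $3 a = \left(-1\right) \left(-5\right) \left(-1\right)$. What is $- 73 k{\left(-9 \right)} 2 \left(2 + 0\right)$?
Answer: $- \frac{71102}{9} \approx -7900.2$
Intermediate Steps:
$a = - \frac{5}{3}$ ($a = \frac{\left(-1\right) \left(-5\right) \left(-1\right)}{3} = \frac{5 \left(-1\right)}{3} = \frac{1}{3} \left(-5\right) = - \frac{5}{3} \approx -1.6667$)
$k{\left(j \right)} = \frac{1}{18} + \frac{j^{2}}{2} + \frac{3 j}{2}$ ($k{\left(j \right)} = \frac{\left(j^{2} + 3 j\right) + \left(- \frac{5}{3} + 2\right)^{2}}{2} = \frac{\left(j^{2} + 3 j\right) + \left(\frac{1}{3}\right)^{2}}{2} = \frac{\left(j^{2} + 3 j\right) + \frac{1}{9}}{2} = \frac{\frac{1}{9} + j^{2} + 3 j}{2} = \frac{1}{18} + \frac{j^{2}}{2} + \frac{3 j}{2}$)
$- 73 k{\left(-9 \right)} 2 \left(2 + 0\right) = - 73 \left(\frac{1}{18} + \frac{\left(-9\right)^{2}}{2} + \frac{3}{2} \left(-9\right)\right) 2 \left(2 + 0\right) = - 73 \left(\frac{1}{18} + \frac{1}{2} \cdot 81 - \frac{27}{2}\right) 2 \cdot 2 = - 73 \left(\frac{1}{18} + \frac{81}{2} - \frac{27}{2}\right) 4 = \left(-73\right) \frac{487}{18} \cdot 4 = \left(- \frac{35551}{18}\right) 4 = - \frac{71102}{9}$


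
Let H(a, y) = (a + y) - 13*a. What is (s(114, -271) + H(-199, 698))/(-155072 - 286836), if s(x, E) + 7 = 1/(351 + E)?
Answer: -246321/35352640 ≈ -0.0069675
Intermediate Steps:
H(a, y) = y - 12*a
s(x, E) = -7 + 1/(351 + E)
(s(114, -271) + H(-199, 698))/(-155072 - 286836) = ((-2456 - 7*(-271))/(351 - 271) + (698 - 12*(-199)))/(-155072 - 286836) = ((-2456 + 1897)/80 + (698 + 2388))/(-441908) = ((1/80)*(-559) + 3086)*(-1/441908) = (-559/80 + 3086)*(-1/441908) = (246321/80)*(-1/441908) = -246321/35352640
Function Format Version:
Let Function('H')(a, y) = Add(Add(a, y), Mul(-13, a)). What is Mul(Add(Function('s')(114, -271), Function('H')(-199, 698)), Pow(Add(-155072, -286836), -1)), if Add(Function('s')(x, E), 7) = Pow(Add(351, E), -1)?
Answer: Rational(-246321, 35352640) ≈ -0.0069675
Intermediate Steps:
Function('H')(a, y) = Add(y, Mul(-12, a))
Function('s')(x, E) = Add(-7, Pow(Add(351, E), -1))
Mul(Add(Function('s')(114, -271), Function('H')(-199, 698)), Pow(Add(-155072, -286836), -1)) = Mul(Add(Mul(Pow(Add(351, -271), -1), Add(-2456, Mul(-7, -271))), Add(698, Mul(-12, -199))), Pow(Add(-155072, -286836), -1)) = Mul(Add(Mul(Pow(80, -1), Add(-2456, 1897)), Add(698, 2388)), Pow(-441908, -1)) = Mul(Add(Mul(Rational(1, 80), -559), 3086), Rational(-1, 441908)) = Mul(Add(Rational(-559, 80), 3086), Rational(-1, 441908)) = Mul(Rational(246321, 80), Rational(-1, 441908)) = Rational(-246321, 35352640)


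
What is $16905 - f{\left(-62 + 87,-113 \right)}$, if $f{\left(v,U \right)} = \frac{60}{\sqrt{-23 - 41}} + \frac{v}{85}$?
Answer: $\frac{287380}{17} + \frac{15 i}{2} \approx 16905.0 + 7.5 i$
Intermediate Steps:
$f{\left(v,U \right)} = - \frac{15 i}{2} + \frac{v}{85}$ ($f{\left(v,U \right)} = \frac{60}{\sqrt{-64}} + v \frac{1}{85} = \frac{60}{8 i} + \frac{v}{85} = 60 \left(- \frac{i}{8}\right) + \frac{v}{85} = - \frac{15 i}{2} + \frac{v}{85}$)
$16905 - f{\left(-62 + 87,-113 \right)} = 16905 - \left(- \frac{15 i}{2} + \frac{-62 + 87}{85}\right) = 16905 - \left(- \frac{15 i}{2} + \frac{1}{85} \cdot 25\right) = 16905 - \left(- \frac{15 i}{2} + \frac{5}{17}\right) = 16905 - \left(\frac{5}{17} - \frac{15 i}{2}\right) = \frac{287380}{17} + \frac{15 i}{2}$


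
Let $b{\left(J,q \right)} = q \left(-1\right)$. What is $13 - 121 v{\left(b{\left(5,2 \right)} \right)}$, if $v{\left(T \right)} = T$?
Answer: $255$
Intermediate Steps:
$b{\left(J,q \right)} = - q$
$13 - 121 v{\left(b{\left(5,2 \right)} \right)} = 13 - 121 \left(\left(-1\right) 2\right) = 13 - -242 = 13 + 242 = 255$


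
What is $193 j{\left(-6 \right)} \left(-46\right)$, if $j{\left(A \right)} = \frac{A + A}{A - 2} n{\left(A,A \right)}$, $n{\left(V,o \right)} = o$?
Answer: $79902$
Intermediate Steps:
$j{\left(A \right)} = \frac{2 A^{2}}{-2 + A}$ ($j{\left(A \right)} = \frac{A + A}{A - 2} A = \frac{2 A}{-2 + A} A = \frac{2 A^{2}}{-2 + A}$)
$193 j{\left(-6 \right)} \left(-46\right) = 193 \frac{2 \left(-6\right)^{2}}{-2 - 6} \left(-46\right) = 193 \cdot 2 \cdot 36 \frac{1}{-8} \left(-46\right) = 193 \cdot 2 \cdot 36 \left(- \frac{1}{8}\right) \left(-46\right) = 193 \left(-9\right) \left(-46\right) = \left(-1737\right) \left(-46\right) = 79902$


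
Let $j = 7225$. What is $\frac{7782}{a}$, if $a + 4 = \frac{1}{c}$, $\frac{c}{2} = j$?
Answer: $- \frac{112449900}{57799} \approx -1945.5$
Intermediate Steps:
$c = 14450$ ($c = 2 \cdot 7225 = 14450$)
$a = - \frac{57799}{14450}$ ($a = -4 + \frac{1}{14450} = - \frac{57799}{14450} \approx -3.9999$)
$\frac{7782}{a} = \frac{7782}{- \frac{57799}{14450}} = 7782 \left(- \frac{14450}{57799}\right) = - \frac{112449900}{57799}$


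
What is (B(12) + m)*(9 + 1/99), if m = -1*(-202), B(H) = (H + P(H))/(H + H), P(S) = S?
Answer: 181076/99 ≈ 1829.1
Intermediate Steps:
B(H) = 1 (B(H) = (H + H)/(H + H) = (2*H)/((2*H)) = (2*H)*(1/(2*H)) = 1)
m = 202
(B(12) + m)*(9 + 1/99) = (1 + 202)*(9 + 1/99) = 203*(9 + 1/99) = 203*(892/99) = 181076/99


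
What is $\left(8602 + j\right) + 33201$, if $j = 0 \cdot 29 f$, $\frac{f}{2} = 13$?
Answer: $41803$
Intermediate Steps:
$f = 26$ ($f = 2 \cdot 13 = 26$)
$j = 0$ ($j = 0 \cdot 29 \cdot 26 = 0 \cdot 26 = 0$)
$\left(8602 + j\right) + 33201 = \left(8602 + 0\right) + 33201 = 8602 + 33201 = 41803$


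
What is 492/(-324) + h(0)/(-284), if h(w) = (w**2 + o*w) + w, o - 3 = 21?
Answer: -41/27 ≈ -1.5185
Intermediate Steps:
o = 24 (o = 3 + 21 = 24)
h(w) = w**2 + 25*w (h(w) = (w**2 + 24*w) + w = w**2 + 25*w)
492/(-324) + h(0)/(-284) = 492/(-324) + (0*(25 + 0))/(-284) = 492*(-1/324) + (0*25)*(-1/284) = -41/27 + 0*(-1/284) = -41/27 + 0 = -41/27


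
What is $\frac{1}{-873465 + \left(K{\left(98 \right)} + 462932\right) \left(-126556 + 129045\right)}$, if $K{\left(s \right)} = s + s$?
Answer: $\frac{1}{1151852127} \approx 8.6817 \cdot 10^{-10}$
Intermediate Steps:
$K{\left(s \right)} = 2 s$
$\frac{1}{-873465 + \left(K{\left(98 \right)} + 462932\right) \left(-126556 + 129045\right)} = \frac{1}{-873465 + \left(2 \cdot 98 + 462932\right) \left(-126556 + 129045\right)} = \frac{1}{-873465 + \left(196 + 462932\right) 2489} = \frac{1}{-873465 + 463128 \cdot 2489} = \frac{1}{-873465 + 1152725592} = \frac{1}{1151852127}$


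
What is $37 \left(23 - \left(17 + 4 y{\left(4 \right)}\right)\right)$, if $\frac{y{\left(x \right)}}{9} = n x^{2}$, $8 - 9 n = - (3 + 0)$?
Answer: $-25826$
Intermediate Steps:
$n = \frac{11}{9}$ ($n = \frac{8}{9} - \frac{\left(-1\right) \left(3 + 0\right)}{9} = \frac{8}{9} - \frac{\left(-1\right) 3}{9} = \frac{8}{9} - - \frac{1}{3} = \frac{8}{9} + \frac{1}{3} = \frac{11}{9} \approx 1.2222$)
$y{\left(x \right)} = 11 x^{2}$ ($y{\left(x \right)} = 9 \frac{11 x^{2}}{9} = 11 x^{2}$)
$37 \left(23 - \left(17 + 4 y{\left(4 \right)}\right)\right) = 37 \left(23 - \left(17 + 4 \cdot 11 \cdot 4^{2}\right)\right) = 37 \left(23 - \left(17 + 4 \cdot 11 \cdot 16\right)\right) = 37 \left(23 - 721\right) = 37 \left(-698\right) = -25826$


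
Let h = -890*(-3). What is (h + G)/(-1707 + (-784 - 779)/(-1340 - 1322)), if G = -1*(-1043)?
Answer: -9884006/4542471 ≈ -2.1759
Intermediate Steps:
G = 1043
h = 2670
(h + G)/(-1707 + (-784 - 779)/(-1340 - 1322)) = (2670 + 1043)/(-1707 + (-784 - 779)/(-1340 - 1322)) = 3713/(-1707 - 1563/(-2662)) = 3713/(-1707 - 1563*(-1/2662)) = 3713/(-1707 + 1563/2662) = 3713/(-4542471/2662) = 3713*(-2662/4542471) = -9884006/4542471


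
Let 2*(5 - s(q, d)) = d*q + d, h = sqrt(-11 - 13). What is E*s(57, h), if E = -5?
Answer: -25 + 290*I*sqrt(6) ≈ -25.0 + 710.35*I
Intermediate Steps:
h = 2*I*sqrt(6) (h = sqrt(-24) = 2*I*sqrt(6) ≈ 4.899*I)
s(q, d) = 5 - d/2 - d*q/2 (s(q, d) = 5 - (d*q + d)/2 = 5 - (d + d*q)/2 = 5 + (-d/2 - d*q/2) = 5 - d/2 - d*q/2)
E*s(57, h) = -5*(5 - I*sqrt(6) - 1/2*2*I*sqrt(6)*57) = -5*(5 - I*sqrt(6) - 57*I*sqrt(6)) = -5*(5 - 58*I*sqrt(6)) = -25 + 290*I*sqrt(6)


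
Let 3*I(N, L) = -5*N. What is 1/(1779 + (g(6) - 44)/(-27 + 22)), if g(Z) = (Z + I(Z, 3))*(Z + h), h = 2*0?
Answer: 5/8963 ≈ 0.00055785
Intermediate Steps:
I(N, L) = -5*N/3 (I(N, L) = (-5*N)/3 = -5*N/3)
h = 0
g(Z) = -2*Z²/3 (g(Z) = (Z - 5*Z/3)*(Z + 0) = (-2*Z/3)*Z = -2*Z²/3)
1/(1779 + (g(6) - 44)/(-27 + 22)) = 1/(1779 + (-⅔*6² - 44)/(-27 + 22)) = 1/(1779 + (-⅔*36 - 44)/(-5)) = 1/(1779 - (-24 - 44)/5) = 1/(1779 - ⅕*(-68)) = 1/(1779 + 68/5) = 1/(8963/5) = 5/8963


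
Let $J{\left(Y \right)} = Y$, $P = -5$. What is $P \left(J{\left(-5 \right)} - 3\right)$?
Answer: $40$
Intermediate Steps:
$P \left(J{\left(-5 \right)} - 3\right) = - 5 \left(-5 - 3\right) = \left(-5\right) \left(-8\right) = 40$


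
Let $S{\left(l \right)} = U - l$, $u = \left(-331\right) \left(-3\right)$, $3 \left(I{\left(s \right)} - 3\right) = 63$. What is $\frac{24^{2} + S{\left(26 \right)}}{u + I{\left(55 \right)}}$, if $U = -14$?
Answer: $\frac{536}{1017} \approx 0.52704$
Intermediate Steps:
$I{\left(s \right)} = 24$ ($I{\left(s \right)} = 3 + \frac{1}{3} \cdot 63 = 3 + 21 = 24$)
$u = 993$
$S{\left(l \right)} = -14 - l$
$\frac{24^{2} + S{\left(26 \right)}}{u + I{\left(55 \right)}} = \frac{24^{2} - 40}{993 + 24} = \frac{576 - 40}{1017} = \left(576 - 40\right) \frac{1}{1017} = 536 \cdot \frac{1}{1017} = \frac{536}{1017}$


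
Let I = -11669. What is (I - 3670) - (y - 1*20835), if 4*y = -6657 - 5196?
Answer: 33837/4 ≈ 8459.3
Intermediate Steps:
y = -11853/4 (y = (-6657 - 5196)/4 = (1/4)*(-11853) = -11853/4 ≈ -2963.3)
(I - 3670) - (y - 1*20835) = (-11669 - 3670) - (-11853/4 - 1*20835) = -15339 - (-11853/4 - 20835) = -15339 - 1*(-95193/4) = -15339 + 95193/4 = 33837/4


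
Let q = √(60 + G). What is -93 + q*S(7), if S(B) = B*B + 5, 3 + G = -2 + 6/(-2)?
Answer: -93 + 108*√13 ≈ 296.40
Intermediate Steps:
G = -8 (G = -3 + (-2 + 6/(-2)) = -3 + (-2 + 6*(-½)) = -3 + (-2 - 3) = -3 - 5 = -8)
S(B) = 5 + B² (S(B) = B² + 5 = 5 + B²)
q = 2*√13 (q = √(60 - 8) = √52 = 2*√13 ≈ 7.2111)
-93 + q*S(7) = -93 + (2*√13)*(5 + 7²) = -93 + (2*√13)*(5 + 49) = -93 + (2*√13)*54 = -93 + 108*√13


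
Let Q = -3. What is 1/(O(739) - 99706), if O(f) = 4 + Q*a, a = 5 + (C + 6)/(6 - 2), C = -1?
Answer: -4/398883 ≈ -1.0028e-5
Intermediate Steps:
a = 25/4 (a = 5 + (-1 + 6)/(6 - 2) = 5 + 5/4 = 25/4 ≈ 6.2500)
O(f) = -59/4 (O(f) = 4 - 3*25/4 = 4 - 75/4 = -59/4)
1/(O(739) - 99706) = 1/(-59/4 - 99706) = 1/(-398883/4) = -4/398883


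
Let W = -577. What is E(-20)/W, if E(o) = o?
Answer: 20/577 ≈ 0.034662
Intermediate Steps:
E(-20)/W = -20/(-577) = -20*(-1/577) = 20/577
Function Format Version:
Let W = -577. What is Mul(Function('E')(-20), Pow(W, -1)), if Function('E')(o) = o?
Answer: Rational(20, 577) ≈ 0.034662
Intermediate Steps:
Mul(Function('E')(-20), Pow(W, -1)) = Mul(-20, Pow(-577, -1)) = Mul(-20, Rational(-1, 577)) = Rational(20, 577)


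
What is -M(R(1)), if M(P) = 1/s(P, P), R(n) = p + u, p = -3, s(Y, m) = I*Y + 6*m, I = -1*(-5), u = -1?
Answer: 1/44 ≈ 0.022727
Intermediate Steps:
I = 5
s(Y, m) = 5*Y + 6*m
R(n) = -4 (R(n) = -3 - 1 = -4)
M(P) = 1/(11*P) (M(P) = 1/(5*P + 6*P) = 1/(11*P))
-M(R(1)) = -1/(11*(-4)) = -(-1)/(11*4) = -1*(-1/44) = 1/44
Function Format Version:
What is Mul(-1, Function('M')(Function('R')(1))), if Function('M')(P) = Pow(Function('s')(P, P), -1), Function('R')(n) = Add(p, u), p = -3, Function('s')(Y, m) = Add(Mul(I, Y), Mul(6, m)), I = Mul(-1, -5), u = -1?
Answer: Rational(1, 44) ≈ 0.022727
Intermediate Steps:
I = 5
Function('s')(Y, m) = Add(Mul(5, Y), Mul(6, m))
Function('R')(n) = -4 (Function('R')(n) = Add(-3, -1) = -4)
Function('M')(P) = Mul(Rational(1, 11), Pow(P, -1)) (Function('M')(P) = Pow(Add(Mul(5, P), Mul(6, P)), -1) = Pow(Mul(11, P), -1) = Mul(Rational(1, 11), Pow(P, -1)))
Mul(-1, Function('M')(Function('R')(1))) = Mul(-1, Mul(Rational(1, 11), Pow(-4, -1))) = Mul(-1, Mul(Rational(1, 11), Rational(-1, 4))) = Mul(-1, Rational(-1, 44)) = Rational(1, 44)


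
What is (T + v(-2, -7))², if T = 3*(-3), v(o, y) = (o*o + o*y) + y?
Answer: 4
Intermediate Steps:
v(o, y) = y + o² + o*y (v(o, y) = (o² + o*y) + y = y + o² + o*y)
T = -9
(T + v(-2, -7))² = (-9 + (-7 + (-2)² - 2*(-7)))² = (-9 + (-7 + 4 + 14))² = (-9 + 11)² = 2² = 4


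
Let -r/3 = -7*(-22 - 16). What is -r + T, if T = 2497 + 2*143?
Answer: 3581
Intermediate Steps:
r = -798 (r = -(-21)*(-22 - 16) = -(-21)*(-38) = -3*266 = -798)
T = 2783 (T = 2497 + 286 = 2783)
-r + T = -1*(-798) + 2783 = 798 + 2783 = 3581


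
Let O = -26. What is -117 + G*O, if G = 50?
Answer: -1417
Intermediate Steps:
-117 + G*O = -117 + 50*(-26) = -117 - 1300 = -1417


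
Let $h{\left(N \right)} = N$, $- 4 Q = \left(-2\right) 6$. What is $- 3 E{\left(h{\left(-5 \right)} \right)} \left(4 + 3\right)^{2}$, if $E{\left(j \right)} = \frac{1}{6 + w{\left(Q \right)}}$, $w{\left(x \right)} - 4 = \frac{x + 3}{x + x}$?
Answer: $- \frac{147}{11} \approx -13.364$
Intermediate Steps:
$Q = 3$ ($Q = - \frac{\left(-2\right) 6}{4} = \left(- \frac{1}{4}\right) \left(-12\right) = 3$)
$w{\left(x \right)} = 4 + \frac{3 + x}{2 x}$ ($w{\left(x \right)} = 4 + \frac{x + 3}{x + x} = 4 + \frac{3 + x}{2 x}$)
$E{\left(j \right)} = \frac{1}{11}$ ($E{\left(j \right)} = \frac{1}{6 + \frac{3 \left(1 + 3 \cdot 3\right)}{2 \cdot 3}} = \frac{1}{6 + \frac{3}{2} \cdot \frac{1}{3} \left(1 + 9\right)} = \frac{1}{6 + \frac{3}{2} \cdot \frac{1}{3} \cdot 10} = \frac{1}{6 + 5} = \frac{1}{11}$)
$- 3 E{\left(h{\left(-5 \right)} \right)} \left(4 + 3\right)^{2} = \left(-3\right) \frac{1}{11} \left(4 + 3\right)^{2} = - \frac{3 \cdot 7^{2}}{11} = \left(- \frac{3}{11}\right) 49 = - \frac{147}{11}$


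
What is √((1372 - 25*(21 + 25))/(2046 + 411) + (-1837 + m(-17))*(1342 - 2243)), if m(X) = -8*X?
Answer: √114223226663/273 ≈ 1238.0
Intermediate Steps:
√((1372 - 25*(21 + 25))/(2046 + 411) + (-1837 + m(-17))*(1342 - 2243)) = √((1372 - 25*(21 + 25))/(2046 + 411) + (-1837 - 8*(-17))*(1342 - 2243)) = √((1372 - 25*46)/2457 + (-1837 + 136)*(-901)) = √((1372 - 1150)*(1/2457) - 1701*(-901)) = √(222*(1/2457) + 1532601) = √(74/819 + 1532601) = √(1255200293/819) = √114223226663/273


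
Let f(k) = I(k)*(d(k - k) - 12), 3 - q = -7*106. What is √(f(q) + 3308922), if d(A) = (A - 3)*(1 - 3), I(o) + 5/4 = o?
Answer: √13217838/2 ≈ 1817.8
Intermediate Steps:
I(o) = -5/4 + o
d(A) = 6 - 2*A (d(A) = (-3 + A)*(-2) = 6 - 2*A)
q = 745 (q = 3 - (-7)*106 = 3 - 1*(-742) = 3 + 742 = 745)
f(k) = 15/2 - 6*k (f(k) = (-5/4 + k)*((6 - 2*(k - k)) - 12) = (-5/4 + k)*((6 - 2*0) - 12) = (-5/4 + k)*((6 + 0) - 12) = (-5/4 + k)*(6 - 12) = (-5/4 + k)*(-6) = 15/2 - 6*k)
√(f(q) + 3308922) = √((15/2 - 6*745) + 3308922) = √((15/2 - 4470) + 3308922) = √(-8925/2 + 3308922) = √(6608919/2) = √13217838/2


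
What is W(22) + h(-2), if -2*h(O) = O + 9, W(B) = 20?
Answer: 33/2 ≈ 16.500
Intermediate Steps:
h(O) = -9/2 - O/2 (h(O) = -(O + 9)/2 = -(9 + O)/2 = -9/2 - O/2)
W(22) + h(-2) = 20 + (-9/2 - ½*(-2)) = 20 + (-9/2 + 1) = 20 - 7/2 = 33/2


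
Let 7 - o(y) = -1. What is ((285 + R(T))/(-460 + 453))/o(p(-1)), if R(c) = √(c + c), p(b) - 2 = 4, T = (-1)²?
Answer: -285/56 - √2/56 ≈ -5.1145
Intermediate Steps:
T = 1
p(b) = 6 (p(b) = 2 + 4 = 6)
o(y) = 8 (o(y) = 7 - 1*(-1) = 7 + 1 = 8)
R(c) = √2*√c (R(c) = √(2*c) = √2*√c)
((285 + R(T))/(-460 + 453))/o(p(-1)) = ((285 + √2*√1)/(-460 + 453))/8 = ((285 + √2*1)/(-7))*(⅛) = ((285 + √2)*(-⅐))*(⅛) = (-285/7 - √2/7)*(⅛) = -285/56 - √2/56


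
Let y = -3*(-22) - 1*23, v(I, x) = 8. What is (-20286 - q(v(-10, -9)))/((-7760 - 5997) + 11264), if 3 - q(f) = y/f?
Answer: 162269/19944 ≈ 8.1362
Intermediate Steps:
y = 43 (y = 66 - 23 = 43)
q(f) = 3 - 43/f
(-20286 - q(v(-10, -9)))/((-7760 - 5997) + 11264) = (-20286 - (3 - 43/8))/((-7760 - 5997) + 11264) = (-20286 - (3 - 43*⅛))/(-13757 + 11264) = (-20286 - (3 - 43/8))/(-2493) = (-20286 - 1*(-19/8))*(-1/2493) = (-20286 + 19/8)*(-1/2493) = -162269/8*(-1/2493) = 162269/19944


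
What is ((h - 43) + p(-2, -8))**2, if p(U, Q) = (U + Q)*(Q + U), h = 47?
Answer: 10816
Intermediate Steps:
p(U, Q) = (Q + U)**2 (p(U, Q) = (Q + U)*(Q + U) = (Q + U)**2)
((h - 43) + p(-2, -8))**2 = ((47 - 43) + (-8 - 2)**2)**2 = (4 + (-10)**2)**2 = (4 + 100)**2 = 104**2 = 10816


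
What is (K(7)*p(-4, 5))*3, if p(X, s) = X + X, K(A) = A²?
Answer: -1176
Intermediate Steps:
p(X, s) = 2*X
(K(7)*p(-4, 5))*3 = (7²*(2*(-4)))*3 = (49*(-8))*3 = -392*3 = -1176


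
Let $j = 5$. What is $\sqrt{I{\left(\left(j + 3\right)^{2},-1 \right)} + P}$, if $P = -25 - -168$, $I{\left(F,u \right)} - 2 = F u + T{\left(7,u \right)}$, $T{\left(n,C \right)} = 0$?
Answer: $9$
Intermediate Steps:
$I{\left(F,u \right)} = 2 + F u$ ($I{\left(F,u \right)} = 2 + \left(F u + 0\right) = 2 + F u$)
$P = 143$ ($P = -25 + 168 = 143$)
$\sqrt{I{\left(\left(j + 3\right)^{2},-1 \right)} + P} = \sqrt{\left(2 + \left(5 + 3\right)^{2} \left(-1\right)\right) + 143} = \sqrt{\left(2 + 8^{2} \left(-1\right)\right) + 143} = \sqrt{\left(2 + 64 \left(-1\right)\right) + 143} = \sqrt{\left(2 - 64\right) + 143} = \sqrt{-62 + 143} = \sqrt{81} = 9$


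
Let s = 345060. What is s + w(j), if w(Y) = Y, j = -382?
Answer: 344678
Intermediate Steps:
s + w(j) = 345060 - 382 = 344678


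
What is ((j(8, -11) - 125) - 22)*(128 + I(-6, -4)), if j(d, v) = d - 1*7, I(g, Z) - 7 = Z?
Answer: -19126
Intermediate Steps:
I(g, Z) = 7 + Z
j(d, v) = -7 + d (j(d, v) = d - 7 = -7 + d)
((j(8, -11) - 125) - 22)*(128 + I(-6, -4)) = (((-7 + 8) - 125) - 22)*(128 + (7 - 4)) = ((1 - 125) - 22)*(128 + 3) = (-124 - 22)*131 = -146*131 = -19126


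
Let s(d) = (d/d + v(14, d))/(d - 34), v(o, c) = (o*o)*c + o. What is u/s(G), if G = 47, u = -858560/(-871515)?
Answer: 2232256/1608293781 ≈ 0.0013880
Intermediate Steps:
u = 171712/174303 (u = -858560*(-1/871515) = 171712/174303 ≈ 0.98514)
v(o, c) = o + c*o² (v(o, c) = o²*c + o = c*o² + o = o + c*o²)
s(d) = (15 + 196*d)/(-34 + d) (s(d) = (d/d + 14*(1 + d*14))/(d - 34) = (1 + 14*(1 + 14*d))/(-34 + d) = (1 + (14 + 196*d))/(-34 + d) = (15 + 196*d)/(-34 + d))
u/s(G) = 171712/(174303*(((15 + 196*47)/(-34 + 47)))) = 171712/(174303*(((15 + 9212)/13))) = 171712/(174303*(((1/13)*9227))) = 171712/(174303*(9227/13)) = (171712/174303)*(13/9227) = 2232256/1608293781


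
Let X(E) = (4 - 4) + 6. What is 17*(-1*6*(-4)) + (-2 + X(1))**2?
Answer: 424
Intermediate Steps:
X(E) = 6 (X(E) = 0 + 6 = 6)
17*(-1*6*(-4)) + (-2 + X(1))**2 = 17*(-1*6*(-4)) + (-2 + 6)**2 = 17*(-6*(-4)) + 4**2 = 17*24 + 16 = 408 + 16 = 424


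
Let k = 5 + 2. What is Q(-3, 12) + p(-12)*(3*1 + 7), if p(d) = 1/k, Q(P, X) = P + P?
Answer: -32/7 ≈ -4.5714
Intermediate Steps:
k = 7
Q(P, X) = 2*P
p(d) = ⅐ (p(d) = 1/7 = ⅐)
Q(-3, 12) + p(-12)*(3*1 + 7) = 2*(-3) + (3*1 + 7)/7 = -6 + (3 + 7)/7 = -6 + (⅐)*10 = -6 + 10/7 = -32/7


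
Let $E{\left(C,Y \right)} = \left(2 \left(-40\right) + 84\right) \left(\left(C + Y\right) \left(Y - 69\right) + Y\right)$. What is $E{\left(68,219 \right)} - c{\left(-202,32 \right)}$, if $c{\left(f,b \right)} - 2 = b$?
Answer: $173042$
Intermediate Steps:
$E{\left(C,Y \right)} = 4 Y + 4 \left(-69 + Y\right) \left(C + Y\right)$ ($E{\left(C,Y \right)} = \left(-80 + 84\right) \left(\left(C + Y\right) \left(-69 + Y\right) + Y\right) = 4 \left(\left(-69 + Y\right) \left(C + Y\right) + Y\right) = 4 \left(Y + \left(-69 + Y\right) \left(C + Y\right)\right) = 4 Y + 4 \left(-69 + Y\right) \left(C + Y\right)$)
$c{\left(f,b \right)} = 2 + b$
$E{\left(68,219 \right)} - c{\left(-202,32 \right)} = \left(\left(-276\right) 68 - 59568 + 4 \cdot 219^{2} + 4 \cdot 68 \cdot 219\right) - \left(2 + 32\right) = \left(-18768 - 59568 + 4 \cdot 47961 + 59568\right) - 34 = \left(-18768 - 59568 + 191844 + 59568\right) - 34 = 173076 - 34 = 173042$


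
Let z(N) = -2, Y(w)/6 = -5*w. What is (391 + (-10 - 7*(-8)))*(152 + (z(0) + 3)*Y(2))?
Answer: 40204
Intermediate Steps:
Y(w) = -30*w (Y(w) = 6*(-5*w) = -30*w)
(391 + (-10 - 7*(-8)))*(152 + (z(0) + 3)*Y(2)) = (391 + (-10 - 7*(-8)))*(152 + (-2 + 3)*(-30*2)) = (391 + (-10 + 56))*(152 + 1*(-60)) = (391 + 46)*(152 - 60) = 437*92 = 40204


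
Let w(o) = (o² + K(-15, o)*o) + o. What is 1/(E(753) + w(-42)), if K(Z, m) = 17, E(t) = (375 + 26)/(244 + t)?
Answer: 997/1005377 ≈ 0.00099167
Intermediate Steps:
E(t) = 401/(244 + t)
w(o) = o² + 18*o (w(o) = (o² + 17*o) + o = o² + 18*o)
1/(E(753) + w(-42)) = 1/(401/(244 + 753) - 42*(18 - 42)) = 1/(401/997 - 42*(-24)) = 1/(401*(1/997) + 1008) = 1/(401/997 + 1008) = 1/(1005377/997) = 997/1005377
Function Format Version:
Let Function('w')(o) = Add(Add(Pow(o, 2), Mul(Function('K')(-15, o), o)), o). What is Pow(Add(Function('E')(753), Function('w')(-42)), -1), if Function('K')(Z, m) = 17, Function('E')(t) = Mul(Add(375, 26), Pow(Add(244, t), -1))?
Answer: Rational(997, 1005377) ≈ 0.00099167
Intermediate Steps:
Function('E')(t) = Mul(401, Pow(Add(244, t), -1))
Function('w')(o) = Add(Pow(o, 2), Mul(18, o)) (Function('w')(o) = Add(Add(Pow(o, 2), Mul(17, o)), o) = Add(Pow(o, 2), Mul(18, o)))
Pow(Add(Function('E')(753), Function('w')(-42)), -1) = Pow(Add(Mul(401, Pow(Add(244, 753), -1)), Mul(-42, Add(18, -42))), -1) = Pow(Add(Mul(401, Pow(997, -1)), Mul(-42, -24)), -1) = Pow(Add(Mul(401, Rational(1, 997)), 1008), -1) = Pow(Add(Rational(401, 997), 1008), -1) = Pow(Rational(1005377, 997), -1) = Rational(997, 1005377)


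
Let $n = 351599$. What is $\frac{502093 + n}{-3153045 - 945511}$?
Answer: $- \frac{30489}{146377} \approx -0.20829$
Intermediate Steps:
$\frac{502093 + n}{-3153045 - 945511} = \frac{502093 + 351599}{-3153045 - 945511} = \frac{853692}{-4098556} = 853692 \left(- \frac{1}{4098556}\right) = - \frac{30489}{146377}$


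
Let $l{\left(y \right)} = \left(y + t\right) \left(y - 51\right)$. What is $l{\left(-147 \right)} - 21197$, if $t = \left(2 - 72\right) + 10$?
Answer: $19789$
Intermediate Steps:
$t = -60$ ($t = -70 + 10 = -60$)
$l{\left(y \right)} = \left(-60 + y\right) \left(-51 + y\right)$ ($l{\left(y \right)} = \left(y - 60\right) \left(y - 51\right) = \left(-60 + y\right) \left(-51 + y\right)$)
$l{\left(-147 \right)} - 21197 = \left(3060 + \left(-147\right)^{2} - -16317\right) - 21197 = \left(3060 + 21609 + 16317\right) - 21197 = 40986 - 21197 = 19789$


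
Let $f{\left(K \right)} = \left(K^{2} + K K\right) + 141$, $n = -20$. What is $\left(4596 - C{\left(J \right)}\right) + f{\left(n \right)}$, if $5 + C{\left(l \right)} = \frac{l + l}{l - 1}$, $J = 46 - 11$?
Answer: $\frac{94179}{17} \approx 5539.9$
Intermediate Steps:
$f{\left(K \right)} = 141 + 2 K^{2}$ ($f{\left(K \right)} = \left(K^{2} + K^{2}\right) + 141 = 2 K^{2} + 141 = 141 + 2 K^{2}$)
$J = 35$
$C{\left(l \right)} = -5 + \frac{2 l}{-1 + l}$ ($C{\left(l \right)} = -5 + \frac{l + l}{l - 1} = -5 + \frac{2 l}{-1 + l}$)
$\left(4596 - C{\left(J \right)}\right) + f{\left(n \right)} = \left(4596 - \frac{5 - 105}{-1 + 35}\right) + \left(141 + 2 \left(-20\right)^{2}\right) = \left(4596 - \frac{5 - 105}{34}\right) + \left(141 + 2 \cdot 400\right) = \left(4596 - \frac{1}{34} \left(-100\right)\right) + \left(141 + 800\right) = \left(4596 - - \frac{50}{17}\right) + 941 = \left(4596 + \frac{50}{17}\right) + 941 = \frac{78182}{17} + 941 = \frac{94179}{17}$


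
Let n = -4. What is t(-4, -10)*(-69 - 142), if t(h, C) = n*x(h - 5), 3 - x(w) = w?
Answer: 10128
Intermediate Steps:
x(w) = 3 - w
t(h, C) = -32 + 4*h (t(h, C) = -4*(3 - (h - 5)) = -4*(3 - (-5 + h)) = -4*(3 + (5 - h)) = -4*(8 - h) = -32 + 4*h)
t(-4, -10)*(-69 - 142) = (-32 + 4*(-4))*(-69 - 142) = (-32 - 16)*(-211) = -48*(-211) = 10128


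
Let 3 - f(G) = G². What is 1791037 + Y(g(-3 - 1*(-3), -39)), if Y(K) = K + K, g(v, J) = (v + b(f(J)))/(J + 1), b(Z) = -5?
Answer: 34029708/19 ≈ 1.7910e+6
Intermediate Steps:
f(G) = 3 - G²
g(v, J) = (-5 + v)/(1 + J) (g(v, J) = (v - 5)/(J + 1) = (-5 + v)/(1 + J))
Y(K) = 2*K
1791037 + Y(g(-3 - 1*(-3), -39)) = 1791037 + 2*((-5 + (-3 - 1*(-3)))/(1 - 39)) = 1791037 + 2*((-5 + (-3 + 3))/(-38)) = 1791037 + 2*(-(-5 + 0)/38) = 1791037 + 2*(-1/38*(-5)) = 1791037 + 2*(5/38) = 1791037 + 5/19 = 34029708/19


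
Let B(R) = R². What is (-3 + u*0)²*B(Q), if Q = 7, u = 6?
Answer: 441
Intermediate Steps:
(-3 + u*0)²*B(Q) = (-3 + 6*0)²*7² = (-3 + 0)²*49 = (-3)²*49 = 9*49 = 441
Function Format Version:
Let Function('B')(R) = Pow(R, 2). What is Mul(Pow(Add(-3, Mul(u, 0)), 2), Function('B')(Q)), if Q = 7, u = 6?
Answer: 441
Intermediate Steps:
Mul(Pow(Add(-3, Mul(u, 0)), 2), Function('B')(Q)) = Mul(Pow(Add(-3, Mul(6, 0)), 2), Pow(7, 2)) = Mul(Pow(Add(-3, 0), 2), 49) = Mul(Pow(-3, 2), 49) = Mul(9, 49) = 441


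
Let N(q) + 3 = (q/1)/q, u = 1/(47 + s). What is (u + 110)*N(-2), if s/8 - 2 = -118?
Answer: -193818/881 ≈ -220.00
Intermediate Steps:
s = -928 (s = 16 + 8*(-118) = 16 - 944 = -928)
u = -1/881 (u = 1/(47 - 928) = 1/(-881) = -1/881 ≈ -0.0011351)
N(q) = -2 (N(q) = -3 + (q/1)/q = -3 + (q*1)/q = -3 + q/q = -3 + 1 = -2)
(u + 110)*N(-2) = (-1/881 + 110)*(-2) = (96909/881)*(-2) = -193818/881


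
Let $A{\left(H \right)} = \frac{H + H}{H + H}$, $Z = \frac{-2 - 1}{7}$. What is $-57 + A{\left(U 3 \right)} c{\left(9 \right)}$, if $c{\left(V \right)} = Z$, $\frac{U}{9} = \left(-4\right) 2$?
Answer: $- \frac{402}{7} \approx -57.429$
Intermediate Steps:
$U = -72$ ($U = 9 \left(\left(-4\right) 2\right) = 9 \left(-8\right) = -72$)
$Z = - \frac{3}{7}$ ($Z = \left(-2 - 1\right) \frac{1}{7} = \left(-3\right) \frac{1}{7} = - \frac{3}{7} \approx -0.42857$)
$A{\left(H \right)} = 1$ ($A{\left(H \right)} = \frac{2 H}{2 H} = 2 H \frac{1}{2 H} = 1$)
$c{\left(V \right)} = - \frac{3}{7}$
$-57 + A{\left(U 3 \right)} c{\left(9 \right)} = -57 + 1 \left(- \frac{3}{7}\right) = -57 - \frac{3}{7} = - \frac{402}{7}$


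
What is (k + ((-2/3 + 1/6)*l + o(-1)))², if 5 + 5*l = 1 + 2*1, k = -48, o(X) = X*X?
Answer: 54756/25 ≈ 2190.2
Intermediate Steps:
o(X) = X²
l = -⅖ (l = -1 + (1 + 2*1)/5 = -1 + (1 + 2)/5 = -1 + (⅕)*3 = -1 + ⅗ = -⅖ ≈ -0.40000)
(k + ((-2/3 + 1/6)*l + o(-1)))² = (-48 + ((-2/3 + 1/6)*(-⅖) + (-1)²))² = (-48 + ((-2*⅓ + 1*(⅙))*(-⅖) + 1))² = (-48 + ((-⅔ + ⅙)*(-⅖) + 1))² = (-48 + (-½*(-⅖) + 1))² = (-48 + (⅕ + 1))² = (-48 + 6/5)² = (-234/5)² = 54756/25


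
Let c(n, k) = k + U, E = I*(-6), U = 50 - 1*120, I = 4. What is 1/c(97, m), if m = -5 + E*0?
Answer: -1/75 ≈ -0.013333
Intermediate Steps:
U = -70 (U = 50 - 120 = -70)
E = -24 (E = 4*(-6) = -24)
m = -5 (m = -5 - 24*0 = -5 + 0 = -5)
c(n, k) = -70 + k (c(n, k) = k - 70 = -70 + k)
1/c(97, m) = 1/(-70 - 5) = 1/(-75) = -1/75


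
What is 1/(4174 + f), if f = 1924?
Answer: 1/6098 ≈ 0.00016399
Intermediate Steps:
1/(4174 + f) = 1/(4174 + 1924) = 1/6098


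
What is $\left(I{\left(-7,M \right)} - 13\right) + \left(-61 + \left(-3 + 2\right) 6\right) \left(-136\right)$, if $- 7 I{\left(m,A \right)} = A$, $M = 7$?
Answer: $9098$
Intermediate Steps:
$I{\left(m,A \right)} = - \frac{A}{7}$
$\left(I{\left(-7,M \right)} - 13\right) + \left(-61 + \left(-3 + 2\right) 6\right) \left(-136\right) = \left(\left(- \frac{1}{7}\right) 7 - 13\right) + \left(-61 + \left(-3 + 2\right) 6\right) \left(-136\right) = \left(-1 - 13\right) + \left(-61 - 6\right) \left(-136\right) = -14 + \left(-61 - 6\right) \left(-136\right) = -14 - -9112 = -14 + 9112 = 9098$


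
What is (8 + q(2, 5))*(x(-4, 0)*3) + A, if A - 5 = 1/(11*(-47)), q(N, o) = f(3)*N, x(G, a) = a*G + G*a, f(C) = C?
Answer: 2584/517 ≈ 4.9981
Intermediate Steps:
x(G, a) = 2*G*a (x(G, a) = G*a + G*a = 2*G*a)
q(N, o) = 3*N
A = 2584/517 (A = 5 + 1/(11*(-47)) = 5 + (1/11)*(-1/47) = 5 - 1/517 = 2584/517 ≈ 4.9981)
(8 + q(2, 5))*(x(-4, 0)*3) + A = (8 + 3*2)*((2*(-4)*0)*3) + 2584/517 = (8 + 6)*(0*3) + 2584/517 = 14*0 + 2584/517 = 0 + 2584/517 = 2584/517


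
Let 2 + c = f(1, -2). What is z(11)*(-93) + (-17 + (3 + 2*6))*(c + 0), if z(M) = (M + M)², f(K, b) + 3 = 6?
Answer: -45014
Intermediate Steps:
f(K, b) = 3 (f(K, b) = -3 + 6 = 3)
z(M) = 4*M² (z(M) = (2*M)² = 4*M²)
c = 1 (c = -2 + 3 = 1)
z(11)*(-93) + (-17 + (3 + 2*6))*(c + 0) = (4*11²)*(-93) + (-17 + (3 + 2*6))*(1 + 0) = (4*121)*(-93) + (-17 + (3 + 12))*1 = 484*(-93) + (-17 + 15)*1 = -45012 - 2*1 = -45012 - 2 = -45014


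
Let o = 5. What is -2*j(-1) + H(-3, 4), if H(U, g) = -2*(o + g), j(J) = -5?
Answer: -8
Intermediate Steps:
H(U, g) = -10 - 2*g (H(U, g) = -2*(5 + g) = -10 - 2*g)
-2*j(-1) + H(-3, 4) = -2*(-5) + (-10 - 2*4) = 10 + (-10 - 8) = 10 - 18 = -8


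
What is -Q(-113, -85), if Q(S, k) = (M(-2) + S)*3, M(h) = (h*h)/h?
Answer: 345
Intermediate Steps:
M(h) = h (M(h) = h**2/h = h)
Q(S, k) = -6 + 3*S (Q(S, k) = (-2 + S)*3 = -6 + 3*S)
-Q(-113, -85) = -(-6 + 3*(-113)) = -(-6 - 339) = -1*(-345) = 345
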